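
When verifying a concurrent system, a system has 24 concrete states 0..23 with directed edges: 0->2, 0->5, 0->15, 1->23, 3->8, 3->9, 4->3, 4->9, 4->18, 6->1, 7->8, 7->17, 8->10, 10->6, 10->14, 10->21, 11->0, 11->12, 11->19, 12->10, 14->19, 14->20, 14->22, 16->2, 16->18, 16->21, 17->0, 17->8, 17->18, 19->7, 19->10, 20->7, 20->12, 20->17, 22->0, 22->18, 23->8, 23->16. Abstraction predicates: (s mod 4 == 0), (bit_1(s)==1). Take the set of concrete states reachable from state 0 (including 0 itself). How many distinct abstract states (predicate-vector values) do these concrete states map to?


BFS from 0:
Concrete reachable: {0, 2, 5, 15}
Abstract via predicates (s mod 4 == 0), (bit_1(s)==1):
  (0,0) <- {5}
  (0,1) <- {2, 15}
  (1,0) <- {0}
Distinct abstract states = 3

3


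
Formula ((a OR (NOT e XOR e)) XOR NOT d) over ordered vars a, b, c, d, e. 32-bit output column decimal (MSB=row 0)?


Formula: ((a OR (NOT e XOR e)) XOR NOT d) over a, b, c, d, e (32 rows)
Evaluate each row (bits = a,b,c,d,e, MSB first):
  row 0 [00000]: ((0 OR (NOT 0 XOR 0)) XOR NOT 0) -> 0
  row 1 [00001]: ((0 OR (NOT 1 XOR 1)) XOR NOT 0) -> 0
  row 2 [00010]: ((0 OR (NOT 0 XOR 0)) XOR NOT 1) -> 1
  row 3 [00011]: ((0 OR (NOT 1 XOR 1)) XOR NOT 1) -> 1
  row 4 [00100]: ((0 OR (NOT 0 XOR 0)) XOR NOT 0) -> 0
  row 5 [00101]: ((0 OR (NOT 1 XOR 1)) XOR NOT 0) -> 0
  row 6 [00110]: ((0 OR (NOT 0 XOR 0)) XOR NOT 1) -> 1
  row 7 [00111]: ((0 OR (NOT 1 XOR 1)) XOR NOT 1) -> 1
  row 8 [01000]: ((0 OR (NOT 0 XOR 0)) XOR NOT 0) -> 0
  row 9 [01001]: ((0 OR (NOT 1 XOR 1)) XOR NOT 0) -> 0
  row 10 [01010]: ((0 OR (NOT 0 XOR 0)) XOR NOT 1) -> 1
  row 11 [01011]: ((0 OR (NOT 1 XOR 1)) XOR NOT 1) -> 1
  row 12 [01100]: ((0 OR (NOT 0 XOR 0)) XOR NOT 0) -> 0
  row 13 [01101]: ((0 OR (NOT 1 XOR 1)) XOR NOT 0) -> 0
  row 14 [01110]: ((0 OR (NOT 0 XOR 0)) XOR NOT 1) -> 1
  row 15 [01111]: ((0 OR (NOT 1 XOR 1)) XOR NOT 1) -> 1
  row 16 [10000]: ((1 OR (NOT 0 XOR 0)) XOR NOT 0) -> 0
  row 17 [10001]: ((1 OR (NOT 1 XOR 1)) XOR NOT 0) -> 0
  row 18 [10010]: ((1 OR (NOT 0 XOR 0)) XOR NOT 1) -> 1
  row 19 [10011]: ((1 OR (NOT 1 XOR 1)) XOR NOT 1) -> 1
  row 20 [10100]: ((1 OR (NOT 0 XOR 0)) XOR NOT 0) -> 0
  row 21 [10101]: ((1 OR (NOT 1 XOR 1)) XOR NOT 0) -> 0
  row 22 [10110]: ((1 OR (NOT 0 XOR 0)) XOR NOT 1) -> 1
  row 23 [10111]: ((1 OR (NOT 1 XOR 1)) XOR NOT 1) -> 1
  row 24 [11000]: ((1 OR (NOT 0 XOR 0)) XOR NOT 0) -> 0
  row 25 [11001]: ((1 OR (NOT 1 XOR 1)) XOR NOT 0) -> 0
  row 26 [11010]: ((1 OR (NOT 0 XOR 0)) XOR NOT 1) -> 1
  row 27 [11011]: ((1 OR (NOT 1 XOR 1)) XOR NOT 1) -> 1
  row 28 [11100]: ((1 OR (NOT 0 XOR 0)) XOR NOT 0) -> 0
  row 29 [11101]: ((1 OR (NOT 1 XOR 1)) XOR NOT 0) -> 0
  row 30 [11110]: ((1 OR (NOT 0 XOR 0)) XOR NOT 1) -> 1
  row 31 [11111]: ((1 OR (NOT 1 XOR 1)) XOR NOT 1) -> 1
Full result column, 4 rows per line (a,b,c fixed per line; d,e runs 00..11 left to right):
  rows 0-3 [a,b,c=000]: 0011  = hex 3
  rows 4-7 [a,b,c=001]: 0011  = hex 3
  rows 8-11 [a,b,c=010]: 0011  = hex 3
  rows 12-15 [a,b,c=011]: 0011  = hex 3
  rows 16-19 [a,b,c=100]: 0011  = hex 3
  rows 20-23 [a,b,c=101]: 0011  = hex 3
  rows 24-27 [a,b,c=110]: 0011  = hex 3
  rows 28-31 [a,b,c=111]: 0011  = hex 3
Output column (row 0 .. row 31) = 00110011001100110011001100110011
Output column grouped in 4s = 0011 0011 0011 0011 0011 0011 0011 0011 = 0x33333333
Convert to decimal digit by digit (value = value*16 + digit):
  3 -> 3
  3*16 + 3 = 51
  51*16 + 3 = 819
  819*16 + 3 = 13107
  13107*16 + 3 = 209715
  209715*16 + 3 = 3355443
  3355443*16 + 3 = 53687091
  53687091*16 + 3 = 858993459
Decimal = 858993459

858993459


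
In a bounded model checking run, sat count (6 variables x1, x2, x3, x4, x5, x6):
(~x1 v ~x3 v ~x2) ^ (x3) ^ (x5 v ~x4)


CNF with 3 clauses over 6 vars (64 assignments).
An assignment satisfies CNF iff every clause has >=1 true literal.
Check each row (bits = x1,x2,x3,x4,x5,x6; clause T/F shown):
  row 0 [000000]: clauses=TFT -> 0
  row 1 [000001]: clauses=TFT -> 0
  row 2 [000010]: clauses=TFT -> 0
  row 3 [000011]: clauses=TFT -> 0
  row 4 [000100]: clauses=TFF -> 0
  (every remaining row is evaluated the same way; all 64 results are listed next)
Full result column, 8 rows per line (x1,x2,x3 fixed per line; x4,x5,x6 runs 000..111 left to right):
  rows 0-7 [x1,x2,x3=000]: 00000000  (ones: 0)
  rows 8-15 [x1,x2,x3=001]: 11110011  (ones: 6)
  rows 16-23 [x1,x2,x3=010]: 00000000  (ones: 0)
  rows 24-31 [x1,x2,x3=011]: 11110011  (ones: 6)
  rows 32-39 [x1,x2,x3=100]: 00000000  (ones: 0)
  rows 40-47 [x1,x2,x3=101]: 11110011  (ones: 6)
  rows 48-55 [x1,x2,x3=110]: 00000000  (ones: 0)
  rows 56-63 [x1,x2,x3=111]: 00000000  (ones: 0)
Satisfying assignments = 0+6+0+6+0+6+0+0 = 18

18


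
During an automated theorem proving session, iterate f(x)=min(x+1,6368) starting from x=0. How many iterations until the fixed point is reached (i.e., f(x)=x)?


Step 1: x=0, cap=6368, increment=1
Step 2: x grows by 1 each step until capped at 6368; fixed point is x=6368
Step 3: iterations = ceil(6368/1) = 6368

6368


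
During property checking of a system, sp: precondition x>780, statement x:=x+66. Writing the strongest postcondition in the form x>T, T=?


Formula: sp(P, x:=E) = exists old_x. (x = E[old_x/x]) AND P[old_x/x] (old_x is the value of x before the assignment; eliminate old_x by solving x = E[old_x/x] for old_x)
Step 1: Precondition P: x>780, i.e. old_x > 780
Step 2: Assignment gives x = old_x + 66, so old_x = x - 66
Step 3: Substitute into P: x - 66 > 780
Step 4: Simplify: x > 780+66 = 846

846


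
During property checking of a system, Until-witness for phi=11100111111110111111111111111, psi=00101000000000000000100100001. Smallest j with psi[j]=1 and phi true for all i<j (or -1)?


(phi U psi) at 0: need smallest j with psi[j]=1 and phi[i]=1 for all i in [0,j).
Scan from step 0:
  step 0: phi=1, psi=0 -> continue
  step 1: phi=1, psi=0 -> continue
  step 2: psi=1 and phi held for [0,2) -> witness found
Witness step = 2

2


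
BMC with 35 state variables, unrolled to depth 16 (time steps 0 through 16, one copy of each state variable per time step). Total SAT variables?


BMC unrolls to depth k, creating one copy of each state var for steps 0..k.
Step count = 16 + 1 = 17 (steps 0 through 16)
Vars per step = 35
Total = 35 * 17 = 595

595


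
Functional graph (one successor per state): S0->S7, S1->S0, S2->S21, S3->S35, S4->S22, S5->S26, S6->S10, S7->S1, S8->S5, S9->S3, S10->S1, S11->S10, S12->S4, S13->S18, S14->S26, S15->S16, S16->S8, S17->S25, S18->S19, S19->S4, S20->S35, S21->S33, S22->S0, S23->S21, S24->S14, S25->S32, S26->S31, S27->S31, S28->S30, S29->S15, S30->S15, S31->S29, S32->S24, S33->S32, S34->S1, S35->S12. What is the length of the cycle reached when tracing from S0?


Trace from S0 until a state repeats:
  S0 -> S7 -> S1 -> S0
S0 first seen at step 0, revisited at step 3.
Cycle length = 3 - 0 = 3

3


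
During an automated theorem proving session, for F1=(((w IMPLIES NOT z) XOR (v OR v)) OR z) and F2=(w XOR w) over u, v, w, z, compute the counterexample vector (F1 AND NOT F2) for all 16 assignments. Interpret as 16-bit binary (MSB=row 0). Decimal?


F1 = (((w IMPLIES NOT z) XOR (v OR v)) OR z)
F2 = (w XOR w)
Counterexample to F1=>F2 is where F1=1 and F2=0.
Evaluate each row (bits = u,v,w,z, MSB first):
  row 0 [0000]: F1=1 F2=0 -> F1&~F2 -> 1
  row 1 [0001]: F1=1 F2=0 -> F1&~F2 -> 1
  row 2 [0010]: F1=1 F2=0 -> F1&~F2 -> 1
  row 3 [0011]: F1=1 F2=0 -> F1&~F2 -> 1
  row 4 [0100]: F1=0 F2=0 -> F1&~F2 -> 0
  row 5 [0101]: F1=1 F2=0 -> F1&~F2 -> 1
  row 6 [0110]: F1=0 F2=0 -> F1&~F2 -> 0
  row 7 [0111]: F1=1 F2=0 -> F1&~F2 -> 1
  row 8 [1000]: F1=1 F2=0 -> F1&~F2 -> 1
  row 9 [1001]: F1=1 F2=0 -> F1&~F2 -> 1
  row 10 [1010]: F1=1 F2=0 -> F1&~F2 -> 1
  row 11 [1011]: F1=1 F2=0 -> F1&~F2 -> 1
  row 12 [1100]: F1=0 F2=0 -> F1&~F2 -> 0
  row 13 [1101]: F1=1 F2=0 -> F1&~F2 -> 1
  row 14 [1110]: F1=0 F2=0 -> F1&~F2 -> 0
  row 15 [1111]: F1=1 F2=0 -> F1&~F2 -> 1
Full result column, 4 rows per line (u,v fixed per line; w,z runs 00..11 left to right):
  rows 0-3 [u,v=00]: 1111  = hex F
  rows 4-7 [u,v=01]: 0101  = hex 5
  rows 8-11 [u,v=10]: 1111  = hex F
  rows 12-15 [u,v=11]: 0101  = hex 5
Counterexample vector (row 0 .. row 15) = 1111010111110101
Output column grouped in 4s = 1111 0101 1111 0101 = 0xF5F5
Convert to decimal digit by digit (value = value*16 + digit):
  F -> 15
  15*16 + 5 = 245
  245*16 + 15 (F) = 3935
  3935*16 + 5 = 62965
Decimal = 62965

62965


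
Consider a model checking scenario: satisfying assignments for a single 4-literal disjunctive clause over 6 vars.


Step 1: Total=2^6=64
Step 2: Unsat when all 4 false: 2^2=4
Step 3: Sat=64-4=60

60


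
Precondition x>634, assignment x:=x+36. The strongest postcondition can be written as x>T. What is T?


Formula: sp(P, x:=E) = exists old_x. (x = E[old_x/x]) AND P[old_x/x] (old_x is the value of x before the assignment; eliminate old_x by solving x = E[old_x/x] for old_x)
Step 1: Precondition P: x>634, i.e. old_x > 634
Step 2: Assignment gives x = old_x + 36, so old_x = x - 36
Step 3: Substitute into P: x - 36 > 634
Step 4: Simplify: x > 634+36 = 670

670


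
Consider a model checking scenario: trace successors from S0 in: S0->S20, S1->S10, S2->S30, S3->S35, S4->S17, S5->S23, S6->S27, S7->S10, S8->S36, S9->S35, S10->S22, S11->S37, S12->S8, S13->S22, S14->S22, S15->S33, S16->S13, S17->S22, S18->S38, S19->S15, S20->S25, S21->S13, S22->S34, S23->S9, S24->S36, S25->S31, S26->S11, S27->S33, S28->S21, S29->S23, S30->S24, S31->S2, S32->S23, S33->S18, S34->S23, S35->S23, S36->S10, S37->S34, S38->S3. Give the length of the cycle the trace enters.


Trace from S0 until a state repeats:
  S0 -> S20 -> S25 -> S31 -> S2 -> S30 -> S24 -> S36 -> S10 -> S22 -> S34 -> S23 -> S9 -> S35 -> S23
S23 first seen at step 11, revisited at step 14.
Cycle length = 14 - 11 = 3

3


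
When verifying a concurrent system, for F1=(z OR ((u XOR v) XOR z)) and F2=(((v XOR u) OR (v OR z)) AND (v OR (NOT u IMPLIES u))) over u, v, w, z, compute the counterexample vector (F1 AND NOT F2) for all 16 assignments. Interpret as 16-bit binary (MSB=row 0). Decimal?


F1 = (z OR ((u XOR v) XOR z))
F2 = (((v XOR u) OR (v OR z)) AND (v OR (NOT u IMPLIES u)))
Counterexample to F1=>F2 is where F1=1 and F2=0.
Evaluate each row (bits = u,v,w,z, MSB first):
  row 0 [0000]: F1=0 F2=0 -> F1&~F2 -> 0
  row 1 [0001]: F1=1 F2=0 -> F1&~F2 -> 1
  row 2 [0010]: F1=0 F2=0 -> F1&~F2 -> 0
  row 3 [0011]: F1=1 F2=0 -> F1&~F2 -> 1
  row 4 [0100]: F1=1 F2=1 -> F1&~F2 -> 0
  row 5 [0101]: F1=1 F2=1 -> F1&~F2 -> 0
  row 6 [0110]: F1=1 F2=1 -> F1&~F2 -> 0
  row 7 [0111]: F1=1 F2=1 -> F1&~F2 -> 0
  row 8 [1000]: F1=1 F2=1 -> F1&~F2 -> 0
  row 9 [1001]: F1=1 F2=1 -> F1&~F2 -> 0
  row 10 [1010]: F1=1 F2=1 -> F1&~F2 -> 0
  row 11 [1011]: F1=1 F2=1 -> F1&~F2 -> 0
  row 12 [1100]: F1=0 F2=1 -> F1&~F2 -> 0
  row 13 [1101]: F1=1 F2=1 -> F1&~F2 -> 0
  row 14 [1110]: F1=0 F2=1 -> F1&~F2 -> 0
  row 15 [1111]: F1=1 F2=1 -> F1&~F2 -> 0
Full result column, 4 rows per line (u,v fixed per line; w,z runs 00..11 left to right):
  rows 0-3 [u,v=00]: 0101  = hex 5
  rows 4-7 [u,v=01]: 0000  = hex 0
  rows 8-11 [u,v=10]: 0000  = hex 0
  rows 12-15 [u,v=11]: 0000  = hex 0
Counterexample vector (row 0 .. row 15) = 0101000000000000
Output column grouped in 4s = 0101 0000 0000 0000 = 0x5000
Convert to decimal digit by digit (value = value*16 + digit):
  5 -> 5
  5*16 + 0 = 80
  80*16 + 0 = 1280
  1280*16 + 0 = 20480
Decimal = 20480

20480


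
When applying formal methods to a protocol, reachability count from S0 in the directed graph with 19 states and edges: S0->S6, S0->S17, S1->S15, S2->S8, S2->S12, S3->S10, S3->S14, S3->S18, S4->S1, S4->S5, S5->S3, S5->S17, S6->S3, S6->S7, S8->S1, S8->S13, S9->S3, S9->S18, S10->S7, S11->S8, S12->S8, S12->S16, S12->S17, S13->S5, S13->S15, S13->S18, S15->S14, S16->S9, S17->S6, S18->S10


BFS from S0:
  layer 0: {S0}
  layer 1: {S6, S17}
  layer 2: {S3, S7}
  layer 3: {S10, S14, S18}
Reachable set: {S0, S3, S6, S7, S10, S14, S17, S18}
Count = 8

8


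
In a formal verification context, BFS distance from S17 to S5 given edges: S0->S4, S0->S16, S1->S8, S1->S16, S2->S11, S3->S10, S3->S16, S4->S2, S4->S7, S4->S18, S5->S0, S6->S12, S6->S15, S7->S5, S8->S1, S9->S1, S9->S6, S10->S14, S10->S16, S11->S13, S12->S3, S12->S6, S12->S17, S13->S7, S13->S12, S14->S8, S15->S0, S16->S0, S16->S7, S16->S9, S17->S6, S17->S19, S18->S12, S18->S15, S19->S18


BFS layer-by-layer from S17:
  dist 0: {S17}
  dist 1: {S6, S19}
  dist 2: {S12, S15, S18}
  dist 3: {S0, S3}
  dist 4: {S4, S10, S16}
  dist 5: {S2, S7, S9, S14}
  dist 6: {S1, S5, S8, S11}
  -> S5 reached at distance 6
Shortest path length = 6

6


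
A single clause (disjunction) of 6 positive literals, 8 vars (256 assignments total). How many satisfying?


Step 1: Total=2^8=256
Step 2: Unsat when all 6 false: 2^2=4
Step 3: Sat=256-4=252

252


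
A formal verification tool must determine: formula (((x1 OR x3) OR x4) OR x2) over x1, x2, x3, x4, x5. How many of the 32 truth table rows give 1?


Formula: (((x1 OR x3) OR x4) OR x2) over 5 vars (32 rows)
Evaluate each row (x1, x2, x3, x4, x5 as bits, MSB first):
  row 0 [00000]: (((0 OR 0) OR 0) OR 0) -> 0
  row 1 [00001]: (((0 OR 0) OR 0) OR 0) -> 0
  row 2 [00010]: (((0 OR 0) OR 1) OR 0) -> 1
  row 3 [00011]: (((0 OR 0) OR 1) OR 0) -> 1
  row 4 [00100]: (((0 OR 1) OR 0) OR 0) -> 1
  row 5 [00101]: (((0 OR 1) OR 0) OR 0) -> 1
  row 6 [00110]: (((0 OR 1) OR 1) OR 0) -> 1
  row 7 [00111]: (((0 OR 1) OR 1) OR 0) -> 1
  row 8 [01000]: (((0 OR 0) OR 0) OR 1) -> 1
  row 9 [01001]: (((0 OR 0) OR 0) OR 1) -> 1
  row 10 [01010]: (((0 OR 0) OR 1) OR 1) -> 1
  row 11 [01011]: (((0 OR 0) OR 1) OR 1) -> 1
  row 12 [01100]: (((0 OR 1) OR 0) OR 1) -> 1
  row 13 [01101]: (((0 OR 1) OR 0) OR 1) -> 1
  row 14 [01110]: (((0 OR 1) OR 1) OR 1) -> 1
  row 15 [01111]: (((0 OR 1) OR 1) OR 1) -> 1
  row 16 [10000]: (((1 OR 0) OR 0) OR 0) -> 1
  row 17 [10001]: (((1 OR 0) OR 0) OR 0) -> 1
  row 18 [10010]: (((1 OR 0) OR 1) OR 0) -> 1
  row 19 [10011]: (((1 OR 0) OR 1) OR 0) -> 1
  row 20 [10100]: (((1 OR 1) OR 0) OR 0) -> 1
  row 21 [10101]: (((1 OR 1) OR 0) OR 0) -> 1
  row 22 [10110]: (((1 OR 1) OR 1) OR 0) -> 1
  row 23 [10111]: (((1 OR 1) OR 1) OR 0) -> 1
  row 24 [11000]: (((1 OR 0) OR 0) OR 1) -> 1
  row 25 [11001]: (((1 OR 0) OR 0) OR 1) -> 1
  row 26 [11010]: (((1 OR 0) OR 1) OR 1) -> 1
  row 27 [11011]: (((1 OR 0) OR 1) OR 1) -> 1
  row 28 [11100]: (((1 OR 1) OR 0) OR 1) -> 1
  row 29 [11101]: (((1 OR 1) OR 0) OR 1) -> 1
  row 30 [11110]: (((1 OR 1) OR 1) OR 1) -> 1
  row 31 [11111]: (((1 OR 1) OR 1) OR 1) -> 1
Full result column, 8 rows per line (x1,x2 fixed per line; x3,x4,x5 runs 000..111 left to right):
  rows 0-7 [x1,x2=00]: 00111111  (ones: 6)
  rows 8-15 [x1,x2=01]: 11111111  (ones: 8)
  rows 16-23 [x1,x2=10]: 11111111  (ones: 8)
  rows 24-31 [x1,x2=11]: 11111111  (ones: 8)
Count of 1-rows = 6+8+8+8 = 30

30


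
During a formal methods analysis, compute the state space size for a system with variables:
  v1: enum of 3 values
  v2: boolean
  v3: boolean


State space = product of domain sizes of all variables.
Domain sizes:
  v1 (enum of 3 values): 3
  v2 (boolean): 2
  v3 (boolean): 2
Product = 3 * 2 * 2 = 12

12


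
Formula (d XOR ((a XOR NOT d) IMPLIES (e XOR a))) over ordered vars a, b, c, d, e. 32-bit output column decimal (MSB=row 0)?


Formula: (d XOR ((a XOR NOT d) IMPLIES (e XOR a))) over a, b, c, d, e (32 rows)
Evaluate each row (bits = a,b,c,d,e, MSB first):
  row 0 [00000]: (0 XOR ((0 XOR NOT 0) IMPLIES (0 XOR 0))) -> 0
  row 1 [00001]: (0 XOR ((0 XOR NOT 0) IMPLIES (1 XOR 0))) -> 1
  row 2 [00010]: (1 XOR ((0 XOR NOT 1) IMPLIES (0 XOR 0))) -> 0
  row 3 [00011]: (1 XOR ((0 XOR NOT 1) IMPLIES (1 XOR 0))) -> 0
  row 4 [00100]: (0 XOR ((0 XOR NOT 0) IMPLIES (0 XOR 0))) -> 0
  row 5 [00101]: (0 XOR ((0 XOR NOT 0) IMPLIES (1 XOR 0))) -> 1
  row 6 [00110]: (1 XOR ((0 XOR NOT 1) IMPLIES (0 XOR 0))) -> 0
  row 7 [00111]: (1 XOR ((0 XOR NOT 1) IMPLIES (1 XOR 0))) -> 0
  row 8 [01000]: (0 XOR ((0 XOR NOT 0) IMPLIES (0 XOR 0))) -> 0
  row 9 [01001]: (0 XOR ((0 XOR NOT 0) IMPLIES (1 XOR 0))) -> 1
  row 10 [01010]: (1 XOR ((0 XOR NOT 1) IMPLIES (0 XOR 0))) -> 0
  row 11 [01011]: (1 XOR ((0 XOR NOT 1) IMPLIES (1 XOR 0))) -> 0
  row 12 [01100]: (0 XOR ((0 XOR NOT 0) IMPLIES (0 XOR 0))) -> 0
  row 13 [01101]: (0 XOR ((0 XOR NOT 0) IMPLIES (1 XOR 0))) -> 1
  row 14 [01110]: (1 XOR ((0 XOR NOT 1) IMPLIES (0 XOR 0))) -> 0
  row 15 [01111]: (1 XOR ((0 XOR NOT 1) IMPLIES (1 XOR 0))) -> 0
  row 16 [10000]: (0 XOR ((1 XOR NOT 0) IMPLIES (0 XOR 1))) -> 1
  row 17 [10001]: (0 XOR ((1 XOR NOT 0) IMPLIES (1 XOR 1))) -> 1
  row 18 [10010]: (1 XOR ((1 XOR NOT 1) IMPLIES (0 XOR 1))) -> 0
  row 19 [10011]: (1 XOR ((1 XOR NOT 1) IMPLIES (1 XOR 1))) -> 1
  row 20 [10100]: (0 XOR ((1 XOR NOT 0) IMPLIES (0 XOR 1))) -> 1
  row 21 [10101]: (0 XOR ((1 XOR NOT 0) IMPLIES (1 XOR 1))) -> 1
  row 22 [10110]: (1 XOR ((1 XOR NOT 1) IMPLIES (0 XOR 1))) -> 0
  row 23 [10111]: (1 XOR ((1 XOR NOT 1) IMPLIES (1 XOR 1))) -> 1
  row 24 [11000]: (0 XOR ((1 XOR NOT 0) IMPLIES (0 XOR 1))) -> 1
  row 25 [11001]: (0 XOR ((1 XOR NOT 0) IMPLIES (1 XOR 1))) -> 1
  row 26 [11010]: (1 XOR ((1 XOR NOT 1) IMPLIES (0 XOR 1))) -> 0
  row 27 [11011]: (1 XOR ((1 XOR NOT 1) IMPLIES (1 XOR 1))) -> 1
  row 28 [11100]: (0 XOR ((1 XOR NOT 0) IMPLIES (0 XOR 1))) -> 1
  row 29 [11101]: (0 XOR ((1 XOR NOT 0) IMPLIES (1 XOR 1))) -> 1
  row 30 [11110]: (1 XOR ((1 XOR NOT 1) IMPLIES (0 XOR 1))) -> 0
  row 31 [11111]: (1 XOR ((1 XOR NOT 1) IMPLIES (1 XOR 1))) -> 1
Full result column, 4 rows per line (a,b,c fixed per line; d,e runs 00..11 left to right):
  rows 0-3 [a,b,c=000]: 0100  = hex 4
  rows 4-7 [a,b,c=001]: 0100  = hex 4
  rows 8-11 [a,b,c=010]: 0100  = hex 4
  rows 12-15 [a,b,c=011]: 0100  = hex 4
  rows 16-19 [a,b,c=100]: 1101  = hex D
  rows 20-23 [a,b,c=101]: 1101  = hex D
  rows 24-27 [a,b,c=110]: 1101  = hex D
  rows 28-31 [a,b,c=111]: 1101  = hex D
Output column (row 0 .. row 31) = 01000100010001001101110111011101
Output column grouped in 4s = 0100 0100 0100 0100 1101 1101 1101 1101 = 0x4444DDDD
Convert to decimal digit by digit (value = value*16 + digit):
  4 -> 4
  4*16 + 4 = 68
  68*16 + 4 = 1092
  1092*16 + 4 = 17476
  17476*16 + 13 (D) = 279629
  279629*16 + 13 (D) = 4474077
  4474077*16 + 13 (D) = 71585245
  71585245*16 + 13 (D) = 1145363933
Decimal = 1145363933

1145363933


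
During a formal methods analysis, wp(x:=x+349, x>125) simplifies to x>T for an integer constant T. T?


Formula: wp(x:=E, P) = P[E/x] (substitute E for x in postcondition)
Step 1: Postcondition: x>125
Step 2: Substitute x+349 for x: x+349>125
Step 3: Solve for x: x > 125-349 = -224

-224


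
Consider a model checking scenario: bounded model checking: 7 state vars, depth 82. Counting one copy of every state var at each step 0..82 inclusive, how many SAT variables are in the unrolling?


BMC unrolls to depth k, creating one copy of each state var for steps 0..k.
Step count = 82 + 1 = 83 (steps 0 through 82)
Vars per step = 7
Total = 7 * 83 = 581

581


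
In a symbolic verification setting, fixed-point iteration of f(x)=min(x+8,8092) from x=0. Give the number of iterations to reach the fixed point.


Step 1: x=0, cap=8092, increment=8
Step 2: x grows by 8 each step until capped at 8092; fixed point is x=8092
Step 3: iterations = ceil(8092/8) = 1012

1012


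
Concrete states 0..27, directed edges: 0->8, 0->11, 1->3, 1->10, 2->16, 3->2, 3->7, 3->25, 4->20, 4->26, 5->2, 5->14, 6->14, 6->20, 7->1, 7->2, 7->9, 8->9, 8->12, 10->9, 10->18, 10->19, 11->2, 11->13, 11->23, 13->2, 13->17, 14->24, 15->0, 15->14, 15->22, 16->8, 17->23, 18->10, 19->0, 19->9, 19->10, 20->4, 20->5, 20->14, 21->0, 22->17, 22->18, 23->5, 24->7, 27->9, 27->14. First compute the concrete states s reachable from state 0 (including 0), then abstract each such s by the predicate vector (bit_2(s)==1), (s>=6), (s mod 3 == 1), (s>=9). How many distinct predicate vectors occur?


BFS from 0:
Concrete reachable: {0, 1, 2, 3, 5, 7, 8, 9, 10, 11, 12, 13, 14, 16, 17, 18, 19, 23, 24, 25}
Abstract via predicates (bit_2(s)==1), (s>=6), (s mod 3 == 1), (s>=9):
  (0,0,0,0) <- {0, 2, 3}
  (0,0,1,0) <- {1}
  (0,1,0,0) <- {8}
  (0,1,0,1) <- {9, 11, 17, 18, 24}
  (0,1,1,1) <- {10, 16, 19, 25}
  (1,0,0,0) <- {5}
  (1,1,0,1) <- {12, 14, 23}
  (1,1,1,0) <- {7}
  (1,1,1,1) <- {13}
Distinct abstract states = 9

9


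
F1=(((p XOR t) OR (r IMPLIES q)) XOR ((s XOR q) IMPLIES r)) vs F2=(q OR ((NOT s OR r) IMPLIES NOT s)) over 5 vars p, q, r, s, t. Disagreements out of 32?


F1 = (((p XOR t) OR (r IMPLIES q)) XOR ((s XOR q) IMPLIES r))
F2 = (q OR ((NOT s OR r) IMPLIES NOT s))
Evaluate both on each of 32 rows (bits = p,q,r,s,t):
  row 0 [00000]: F1=0 F2=1 (differ) -> 1
  row 1 [00001]: F1=0 F2=1 (differ) -> 1
  row 2 [00010]: F1=1 F2=1 -> 0
  row 3 [00011]: F1=1 F2=1 -> 0
  row 4 [00100]: F1=1 F2=1 -> 0
  row 5 [00101]: F1=0 F2=1 (differ) -> 1
  row 6 [00110]: F1=1 F2=0 (differ) -> 1
  row 7 [00111]: F1=0 F2=0 -> 0
  row 8 [01000]: F1=1 F2=1 -> 0
  row 9 [01001]: F1=1 F2=1 -> 0
  row 10 [01010]: F1=0 F2=1 (differ) -> 1
  row 11 [01011]: F1=0 F2=1 (differ) -> 1
  row 12 [01100]: F1=0 F2=1 (differ) -> 1
  row 13 [01101]: F1=0 F2=1 (differ) -> 1
  row 14 [01110]: F1=0 F2=1 (differ) -> 1
  row 15 [01111]: F1=0 F2=1 (differ) -> 1
  row 16 [10000]: F1=0 F2=1 (differ) -> 1
  row 17 [10001]: F1=0 F2=1 (differ) -> 1
  row 18 [10010]: F1=1 F2=1 -> 0
  row 19 [10011]: F1=1 F2=1 -> 0
  row 20 [10100]: F1=0 F2=1 (differ) -> 1
  row 21 [10101]: F1=1 F2=1 -> 0
  row 22 [10110]: F1=0 F2=0 -> 0
  row 23 [10111]: F1=1 F2=0 (differ) -> 1
  row 24 [11000]: F1=1 F2=1 -> 0
  row 25 [11001]: F1=1 F2=1 -> 0
  row 26 [11010]: F1=0 F2=1 (differ) -> 1
  row 27 [11011]: F1=0 F2=1 (differ) -> 1
  row 28 [11100]: F1=0 F2=1 (differ) -> 1
  row 29 [11101]: F1=0 F2=1 (differ) -> 1
  row 30 [11110]: F1=0 F2=1 (differ) -> 1
  row 31 [11111]: F1=0 F2=1 (differ) -> 1
Full result column, 8 rows per line (p,q fixed per line; r,s,t runs 000..111 left to right):
  rows 0-7 [p,q=00]: 11000110  (ones: 4)
  rows 8-15 [p,q=01]: 00111111  (ones: 6)
  rows 16-23 [p,q=10]: 11001001  (ones: 4)
  rows 24-31 [p,q=11]: 00111111  (ones: 6)
Disagreements = 4+6+4+6 = 20

20


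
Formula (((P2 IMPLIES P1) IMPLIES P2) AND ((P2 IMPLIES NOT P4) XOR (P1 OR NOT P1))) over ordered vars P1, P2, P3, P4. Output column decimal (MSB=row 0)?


Formula: (((P2 IMPLIES P1) IMPLIES P2) AND ((P2 IMPLIES NOT P4) XOR (P1 OR NOT P1))) over P1, P2, P3, P4 (16 rows)
Evaluate each row (bits = P1,P2,P3,P4, MSB first):
  row 0 [0000]: (((0 IMPLIES 0) IMPLIES 0) AND ((0 IMPLIES NOT 0) XOR (0 OR NOT 0))) -> 0
  row 1 [0001]: (((0 IMPLIES 0) IMPLIES 0) AND ((0 IMPLIES NOT 1) XOR (0 OR NOT 0))) -> 0
  row 2 [0010]: (((0 IMPLIES 0) IMPLIES 0) AND ((0 IMPLIES NOT 0) XOR (0 OR NOT 0))) -> 0
  row 3 [0011]: (((0 IMPLIES 0) IMPLIES 0) AND ((0 IMPLIES NOT 1) XOR (0 OR NOT 0))) -> 0
  row 4 [0100]: (((1 IMPLIES 0) IMPLIES 1) AND ((1 IMPLIES NOT 0) XOR (0 OR NOT 0))) -> 0
  row 5 [0101]: (((1 IMPLIES 0) IMPLIES 1) AND ((1 IMPLIES NOT 1) XOR (0 OR NOT 0))) -> 1
  row 6 [0110]: (((1 IMPLIES 0) IMPLIES 1) AND ((1 IMPLIES NOT 0) XOR (0 OR NOT 0))) -> 0
  row 7 [0111]: (((1 IMPLIES 0) IMPLIES 1) AND ((1 IMPLIES NOT 1) XOR (0 OR NOT 0))) -> 1
  row 8 [1000]: (((0 IMPLIES 1) IMPLIES 0) AND ((0 IMPLIES NOT 0) XOR (1 OR NOT 1))) -> 0
  row 9 [1001]: (((0 IMPLIES 1) IMPLIES 0) AND ((0 IMPLIES NOT 1) XOR (1 OR NOT 1))) -> 0
  row 10 [1010]: (((0 IMPLIES 1) IMPLIES 0) AND ((0 IMPLIES NOT 0) XOR (1 OR NOT 1))) -> 0
  row 11 [1011]: (((0 IMPLIES 1) IMPLIES 0) AND ((0 IMPLIES NOT 1) XOR (1 OR NOT 1))) -> 0
  row 12 [1100]: (((1 IMPLIES 1) IMPLIES 1) AND ((1 IMPLIES NOT 0) XOR (1 OR NOT 1))) -> 0
  row 13 [1101]: (((1 IMPLIES 1) IMPLIES 1) AND ((1 IMPLIES NOT 1) XOR (1 OR NOT 1))) -> 1
  row 14 [1110]: (((1 IMPLIES 1) IMPLIES 1) AND ((1 IMPLIES NOT 0) XOR (1 OR NOT 1))) -> 0
  row 15 [1111]: (((1 IMPLIES 1) IMPLIES 1) AND ((1 IMPLIES NOT 1) XOR (1 OR NOT 1))) -> 1
Full result column, 4 rows per line (P1,P2 fixed per line; P3,P4 runs 00..11 left to right):
  rows 0-3 [P1,P2=00]: 0000  = hex 0
  rows 4-7 [P1,P2=01]: 0101  = hex 5
  rows 8-11 [P1,P2=10]: 0000  = hex 0
  rows 12-15 [P1,P2=11]: 0101  = hex 5
Output column (row 0 .. row 15) = 0000010100000101
Output column grouped in 4s = 0000 0101 0000 0101 = 0x0505
Convert to decimal digit by digit (value = value*16 + digit):
  0 -> 0
  0*16 + 5 = 5
  5*16 + 0 = 80
  80*16 + 5 = 1285
Decimal = 1285

1285


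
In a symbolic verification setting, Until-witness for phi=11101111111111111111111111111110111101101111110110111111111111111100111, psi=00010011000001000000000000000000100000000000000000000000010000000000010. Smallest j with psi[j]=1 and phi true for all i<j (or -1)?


(phi U psi) at 0: need smallest j with psi[j]=1 and phi[i]=1 for all i in [0,j).
Scan from step 0:
  step 0: phi=1, psi=0 -> continue
  step 1: phi=1, psi=0 -> continue
  step 2: phi=1, psi=0 -> continue
  step 3: psi=1 and phi held for [0,3) -> witness found
Witness step = 3

3


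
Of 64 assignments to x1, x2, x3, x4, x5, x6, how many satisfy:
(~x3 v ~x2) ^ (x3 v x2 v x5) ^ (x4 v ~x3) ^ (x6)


CNF with 4 clauses over 6 vars (64 assignments).
An assignment satisfies CNF iff every clause has >=1 true literal.
Check each row (bits = x1,x2,x3,x4,x5,x6; clause T/F shown):
  row 0 [000000]: clauses=TFTF -> 0
  row 1 [000001]: clauses=TFTT -> 0
  row 2 [000010]: clauses=TTTF -> 0
  row 3 [000011]: clauses=TTTT -> 1
  row 4 [000100]: clauses=TFTF -> 0
  (every remaining row is evaluated the same way; all 64 results are listed next)
Full result column, 8 rows per line (x1,x2,x3 fixed per line; x4,x5,x6 runs 000..111 left to right):
  rows 0-7 [x1,x2,x3=000]: 00010001  (ones: 2)
  rows 8-15 [x1,x2,x3=001]: 00000101  (ones: 2)
  rows 16-23 [x1,x2,x3=010]: 01010101  (ones: 4)
  rows 24-31 [x1,x2,x3=011]: 00000000  (ones: 0)
  rows 32-39 [x1,x2,x3=100]: 00010001  (ones: 2)
  rows 40-47 [x1,x2,x3=101]: 00000101  (ones: 2)
  rows 48-55 [x1,x2,x3=110]: 01010101  (ones: 4)
  rows 56-63 [x1,x2,x3=111]: 00000000  (ones: 0)
Satisfying assignments = 2+2+4+0+2+2+4+0 = 16

16


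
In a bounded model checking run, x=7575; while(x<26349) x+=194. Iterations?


Step 1: x goes from 7575 toward 26349 by 194; the body runs while x<26349, so iterations = ceil((bound-start)/step)
Step 2: Distance=18774
Step 3: ceil(18774/194)=97

97


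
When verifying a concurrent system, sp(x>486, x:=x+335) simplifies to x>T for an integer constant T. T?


Formula: sp(P, x:=E) = exists old_x. (x = E[old_x/x]) AND P[old_x/x] (old_x is the value of x before the assignment; eliminate old_x by solving x = E[old_x/x] for old_x)
Step 1: Precondition P: x>486, i.e. old_x > 486
Step 2: Assignment gives x = old_x + 335, so old_x = x - 335
Step 3: Substitute into P: x - 335 > 486
Step 4: Simplify: x > 486+335 = 821

821


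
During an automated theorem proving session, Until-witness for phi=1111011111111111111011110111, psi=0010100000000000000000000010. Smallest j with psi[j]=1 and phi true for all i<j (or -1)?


(phi U psi) at 0: need smallest j with psi[j]=1 and phi[i]=1 for all i in [0,j).
Scan from step 0:
  step 0: phi=1, psi=0 -> continue
  step 1: phi=1, psi=0 -> continue
  step 2: psi=1 and phi held for [0,2) -> witness found
Witness step = 2

2


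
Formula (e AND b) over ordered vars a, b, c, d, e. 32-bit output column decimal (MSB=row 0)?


Formula: (e AND b) over a, b, c, d, e (32 rows)
Evaluate each row (bits = a,b,c,d,e, MSB first):
  row 0 [00000]: (0 AND 0) -> 0
  row 1 [00001]: (1 AND 0) -> 0
  row 2 [00010]: (0 AND 0) -> 0
  row 3 [00011]: (1 AND 0) -> 0
  row 4 [00100]: (0 AND 0) -> 0
  row 5 [00101]: (1 AND 0) -> 0
  row 6 [00110]: (0 AND 0) -> 0
  row 7 [00111]: (1 AND 0) -> 0
  row 8 [01000]: (0 AND 1) -> 0
  row 9 [01001]: (1 AND 1) -> 1
  row 10 [01010]: (0 AND 1) -> 0
  row 11 [01011]: (1 AND 1) -> 1
  row 12 [01100]: (0 AND 1) -> 0
  row 13 [01101]: (1 AND 1) -> 1
  row 14 [01110]: (0 AND 1) -> 0
  row 15 [01111]: (1 AND 1) -> 1
  row 16 [10000]: (0 AND 0) -> 0
  row 17 [10001]: (1 AND 0) -> 0
  row 18 [10010]: (0 AND 0) -> 0
  row 19 [10011]: (1 AND 0) -> 0
  row 20 [10100]: (0 AND 0) -> 0
  row 21 [10101]: (1 AND 0) -> 0
  row 22 [10110]: (0 AND 0) -> 0
  row 23 [10111]: (1 AND 0) -> 0
  row 24 [11000]: (0 AND 1) -> 0
  row 25 [11001]: (1 AND 1) -> 1
  row 26 [11010]: (0 AND 1) -> 0
  row 27 [11011]: (1 AND 1) -> 1
  row 28 [11100]: (0 AND 1) -> 0
  row 29 [11101]: (1 AND 1) -> 1
  row 30 [11110]: (0 AND 1) -> 0
  row 31 [11111]: (1 AND 1) -> 1
Full result column, 4 rows per line (a,b,c fixed per line; d,e runs 00..11 left to right):
  rows 0-3 [a,b,c=000]: 0000  = hex 0
  rows 4-7 [a,b,c=001]: 0000  = hex 0
  rows 8-11 [a,b,c=010]: 0101  = hex 5
  rows 12-15 [a,b,c=011]: 0101  = hex 5
  rows 16-19 [a,b,c=100]: 0000  = hex 0
  rows 20-23 [a,b,c=101]: 0000  = hex 0
  rows 24-27 [a,b,c=110]: 0101  = hex 5
  rows 28-31 [a,b,c=111]: 0101  = hex 5
Output column (row 0 .. row 31) = 00000000010101010000000001010101
Output column grouped in 4s = 0000 0000 0101 0101 0000 0000 0101 0101 = 0x00550055
Convert to decimal digit by digit (value = value*16 + digit):
  0 -> 0
  0*16 + 0 = 0
  0*16 + 5 = 5
  5*16 + 5 = 85
  85*16 + 0 = 1360
  1360*16 + 0 = 21760
  21760*16 + 5 = 348165
  348165*16 + 5 = 5570645
Decimal = 5570645

5570645


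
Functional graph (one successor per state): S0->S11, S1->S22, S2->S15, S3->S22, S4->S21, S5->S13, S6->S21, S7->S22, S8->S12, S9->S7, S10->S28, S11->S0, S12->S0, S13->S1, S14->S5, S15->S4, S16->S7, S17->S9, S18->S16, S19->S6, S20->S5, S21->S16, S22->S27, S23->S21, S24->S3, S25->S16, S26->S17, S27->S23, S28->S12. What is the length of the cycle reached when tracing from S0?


Trace from S0 until a state repeats:
  S0 -> S11 -> S0
S0 first seen at step 0, revisited at step 2.
Cycle length = 2 - 0 = 2

2


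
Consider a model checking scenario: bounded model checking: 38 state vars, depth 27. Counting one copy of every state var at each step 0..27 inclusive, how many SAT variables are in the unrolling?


BMC unrolls to depth k, creating one copy of each state var for steps 0..k.
Step count = 27 + 1 = 28 (steps 0 through 27)
Vars per step = 38
Total = 38 * 28 = 1064

1064


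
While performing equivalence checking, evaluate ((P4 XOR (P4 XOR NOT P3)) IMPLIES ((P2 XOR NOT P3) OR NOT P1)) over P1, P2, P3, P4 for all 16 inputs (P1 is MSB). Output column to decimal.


Formula: ((P4 XOR (P4 XOR NOT P3)) IMPLIES ((P2 XOR NOT P3) OR NOT P1)) over P1, P2, P3, P4 (16 rows)
Evaluate each row (bits = P1,P2,P3,P4, MSB first):
  row 0 [0000]: ((0 XOR (0 XOR NOT 0)) IMPLIES ((0 XOR NOT 0) OR NOT 0)) -> 1
  row 1 [0001]: ((1 XOR (1 XOR NOT 0)) IMPLIES ((0 XOR NOT 0) OR NOT 0)) -> 1
  row 2 [0010]: ((0 XOR (0 XOR NOT 1)) IMPLIES ((0 XOR NOT 1) OR NOT 0)) -> 1
  row 3 [0011]: ((1 XOR (1 XOR NOT 1)) IMPLIES ((0 XOR NOT 1) OR NOT 0)) -> 1
  row 4 [0100]: ((0 XOR (0 XOR NOT 0)) IMPLIES ((1 XOR NOT 0) OR NOT 0)) -> 1
  row 5 [0101]: ((1 XOR (1 XOR NOT 0)) IMPLIES ((1 XOR NOT 0) OR NOT 0)) -> 1
  row 6 [0110]: ((0 XOR (0 XOR NOT 1)) IMPLIES ((1 XOR NOT 1) OR NOT 0)) -> 1
  row 7 [0111]: ((1 XOR (1 XOR NOT 1)) IMPLIES ((1 XOR NOT 1) OR NOT 0)) -> 1
  row 8 [1000]: ((0 XOR (0 XOR NOT 0)) IMPLIES ((0 XOR NOT 0) OR NOT 1)) -> 1
  row 9 [1001]: ((1 XOR (1 XOR NOT 0)) IMPLIES ((0 XOR NOT 0) OR NOT 1)) -> 1
  row 10 [1010]: ((0 XOR (0 XOR NOT 1)) IMPLIES ((0 XOR NOT 1) OR NOT 1)) -> 1
  row 11 [1011]: ((1 XOR (1 XOR NOT 1)) IMPLIES ((0 XOR NOT 1) OR NOT 1)) -> 1
  row 12 [1100]: ((0 XOR (0 XOR NOT 0)) IMPLIES ((1 XOR NOT 0) OR NOT 1)) -> 0
  row 13 [1101]: ((1 XOR (1 XOR NOT 0)) IMPLIES ((1 XOR NOT 0) OR NOT 1)) -> 0
  row 14 [1110]: ((0 XOR (0 XOR NOT 1)) IMPLIES ((1 XOR NOT 1) OR NOT 1)) -> 1
  row 15 [1111]: ((1 XOR (1 XOR NOT 1)) IMPLIES ((1 XOR NOT 1) OR NOT 1)) -> 1
Full result column, 4 rows per line (P1,P2 fixed per line; P3,P4 runs 00..11 left to right):
  rows 0-3 [P1,P2=00]: 1111  = hex F
  rows 4-7 [P1,P2=01]: 1111  = hex F
  rows 8-11 [P1,P2=10]: 1111  = hex F
  rows 12-15 [P1,P2=11]: 0011  = hex 3
Output column (row 0 .. row 15) = 1111111111110011
Output column grouped in 4s = 1111 1111 1111 0011 = 0xFFF3
Convert to decimal digit by digit (value = value*16 + digit):
  F -> 15
  15*16 + 15 (F) = 255
  255*16 + 15 (F) = 4095
  4095*16 + 3 = 65523
Decimal = 65523

65523


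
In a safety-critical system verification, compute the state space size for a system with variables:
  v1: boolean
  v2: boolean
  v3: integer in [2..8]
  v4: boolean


State space = product of domain sizes of all variables.
Domain sizes:
  v1 (boolean): 2
  v2 (boolean): 2
  v3 (integer in [2..8]): 7
  v4 (boolean): 2
Product = 2 * 2 * 7 * 2 = 56

56


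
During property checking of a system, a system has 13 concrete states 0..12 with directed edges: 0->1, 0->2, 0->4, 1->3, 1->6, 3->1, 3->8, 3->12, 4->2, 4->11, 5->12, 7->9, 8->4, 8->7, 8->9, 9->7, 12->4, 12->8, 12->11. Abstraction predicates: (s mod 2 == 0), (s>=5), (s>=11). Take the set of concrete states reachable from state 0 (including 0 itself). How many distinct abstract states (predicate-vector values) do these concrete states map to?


BFS from 0:
Concrete reachable: {0, 1, 2, 3, 4, 6, 7, 8, 9, 11, 12}
Abstract via predicates (s mod 2 == 0), (s>=5), (s>=11):
  (0,0,0) <- {1, 3}
  (0,1,0) <- {7, 9}
  (0,1,1) <- {11}
  (1,0,0) <- {0, 2, 4}
  (1,1,0) <- {6, 8}
  (1,1,1) <- {12}
Distinct abstract states = 6

6


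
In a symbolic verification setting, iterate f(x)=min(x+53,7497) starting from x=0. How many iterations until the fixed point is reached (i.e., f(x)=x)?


Step 1: x=0, cap=7497, increment=53
Step 2: x grows by 53 each step until capped at 7497; fixed point is x=7497
Step 3: iterations = ceil(7497/53) = 142

142


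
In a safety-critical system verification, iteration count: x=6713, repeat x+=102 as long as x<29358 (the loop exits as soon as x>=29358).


Step 1: x goes from 6713 toward 29358 by 102; the body runs while x<29358, so iterations = ceil((bound-start)/step)
Step 2: Distance=22645
Step 3: ceil(22645/102)=223

223


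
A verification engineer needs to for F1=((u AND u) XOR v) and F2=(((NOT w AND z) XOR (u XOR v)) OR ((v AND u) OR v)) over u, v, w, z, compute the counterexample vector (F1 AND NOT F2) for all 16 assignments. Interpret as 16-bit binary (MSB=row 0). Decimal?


F1 = ((u AND u) XOR v)
F2 = (((NOT w AND z) XOR (u XOR v)) OR ((v AND u) OR v))
Counterexample to F1=>F2 is where F1=1 and F2=0.
Evaluate each row (bits = u,v,w,z, MSB first):
  row 0 [0000]: F1=0 F2=0 -> F1&~F2 -> 0
  row 1 [0001]: F1=0 F2=1 -> F1&~F2 -> 0
  row 2 [0010]: F1=0 F2=0 -> F1&~F2 -> 0
  row 3 [0011]: F1=0 F2=0 -> F1&~F2 -> 0
  row 4 [0100]: F1=1 F2=1 -> F1&~F2 -> 0
  row 5 [0101]: F1=1 F2=1 -> F1&~F2 -> 0
  row 6 [0110]: F1=1 F2=1 -> F1&~F2 -> 0
  row 7 [0111]: F1=1 F2=1 -> F1&~F2 -> 0
  row 8 [1000]: F1=1 F2=1 -> F1&~F2 -> 0
  row 9 [1001]: F1=1 F2=0 -> F1&~F2 -> 1
  row 10 [1010]: F1=1 F2=1 -> F1&~F2 -> 0
  row 11 [1011]: F1=1 F2=1 -> F1&~F2 -> 0
  row 12 [1100]: F1=0 F2=1 -> F1&~F2 -> 0
  row 13 [1101]: F1=0 F2=1 -> F1&~F2 -> 0
  row 14 [1110]: F1=0 F2=1 -> F1&~F2 -> 0
  row 15 [1111]: F1=0 F2=1 -> F1&~F2 -> 0
Full result column, 4 rows per line (u,v fixed per line; w,z runs 00..11 left to right):
  rows 0-3 [u,v=00]: 0000  = hex 0
  rows 4-7 [u,v=01]: 0000  = hex 0
  rows 8-11 [u,v=10]: 0100  = hex 4
  rows 12-15 [u,v=11]: 0000  = hex 0
Counterexample vector (row 0 .. row 15) = 0000000001000000
Output column grouped in 4s = 0000 0000 0100 0000 = 0x0040
Convert to decimal digit by digit (value = value*16 + digit):
  0 -> 0
  0*16 + 0 = 0
  0*16 + 4 = 4
  4*16 + 0 = 64
Decimal = 64

64


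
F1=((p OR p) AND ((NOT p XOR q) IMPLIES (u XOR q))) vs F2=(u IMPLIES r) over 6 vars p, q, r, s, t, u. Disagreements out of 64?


F1 = ((p OR p) AND ((NOT p XOR q) IMPLIES (u XOR q)))
F2 = (u IMPLIES r)
Evaluate both on each of 64 rows (bits = p,q,r,s,t,u):
  row 0 [000000]: F1=0 F2=1 (differ) -> 1
  row 1 [000001]: F1=0 F2=0 -> 0
  row 2 [000010]: F1=0 F2=1 (differ) -> 1
  row 3 [000011]: F1=0 F2=0 -> 0
  row 4 [000100]: F1=0 F2=1 (differ) -> 1
  (every remaining row is evaluated the same way; all 64 results are listed next)
Full result column, 8 rows per line (p,q,r fixed per line; s,t,u runs 000..111 left to right):
  rows 0-7 [p,q,r=000]: 10101010  (ones: 4)
  rows 8-15 [p,q,r=001]: 11111111  (ones: 8)
  rows 16-23 [p,q,r=010]: 10101010  (ones: 4)
  rows 24-31 [p,q,r=011]: 11111111  (ones: 8)
  rows 32-39 [p,q,r=100]: 01010101  (ones: 4)
  rows 40-47 [p,q,r=101]: 00000000  (ones: 0)
  rows 48-55 [p,q,r=110]: 00000000  (ones: 0)
  rows 56-63 [p,q,r=111]: 01010101  (ones: 4)
Disagreements = 4+8+4+8+4+0+0+4 = 32

32


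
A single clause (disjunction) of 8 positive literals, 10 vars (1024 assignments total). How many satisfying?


Step 1: Total=2^10=1024
Step 2: Unsat when all 8 false: 2^2=4
Step 3: Sat=1024-4=1020

1020


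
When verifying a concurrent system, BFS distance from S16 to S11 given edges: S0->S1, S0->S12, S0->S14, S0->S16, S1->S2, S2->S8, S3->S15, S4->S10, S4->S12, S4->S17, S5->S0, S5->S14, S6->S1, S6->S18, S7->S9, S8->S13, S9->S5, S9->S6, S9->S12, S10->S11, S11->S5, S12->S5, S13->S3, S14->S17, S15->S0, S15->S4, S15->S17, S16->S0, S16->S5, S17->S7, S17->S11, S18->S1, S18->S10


BFS layer-by-layer from S16:
  dist 0: {S16}
  dist 1: {S0, S5}
  dist 2: {S1, S12, S14}
  dist 3: {S2, S17}
  dist 4: {S7, S8, S11}
  -> S11 reached at distance 4
Shortest path length = 4

4


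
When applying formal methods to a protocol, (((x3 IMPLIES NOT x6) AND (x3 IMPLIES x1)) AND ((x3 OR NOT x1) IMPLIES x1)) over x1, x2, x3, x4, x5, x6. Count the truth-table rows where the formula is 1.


Formula: (((x3 IMPLIES NOT x6) AND (x3 IMPLIES x1)) AND ((x3 OR NOT x1) IMPLIES x1)) over 6 vars (64 rows)
Evaluate each row (x1, x2, x3, x4, x5, x6 as bits, MSB first):
  row 0 [000000]: (((0 IMPLIES NOT 0) AND (0 IMPLIES 0)) AND ((0 OR NOT 0) IMPLIES 0)) -> 0
  row 1 [000001]: (((0 IMPLIES NOT 1) AND (0 IMPLIES 0)) AND ((0 OR NOT 0) IMPLIES 0)) -> 0
  row 2 [000010]: (((0 IMPLIES NOT 0) AND (0 IMPLIES 0)) AND ((0 OR NOT 0) IMPLIES 0)) -> 0
  row 3 [000011]: (((0 IMPLIES NOT 1) AND (0 IMPLIES 0)) AND ((0 OR NOT 0) IMPLIES 0)) -> 0
  row 4 [000100]: (((0 IMPLIES NOT 0) AND (0 IMPLIES 0)) AND ((0 OR NOT 0) IMPLIES 0)) -> 0
  (every remaining row is evaluated the same way; all 64 results are listed next)
Full result column, 8 rows per line (x1,x2,x3 fixed per line; x4,x5,x6 runs 000..111 left to right):
  rows 0-7 [x1,x2,x3=000]: 00000000  (ones: 0)
  rows 8-15 [x1,x2,x3=001]: 00000000  (ones: 0)
  rows 16-23 [x1,x2,x3=010]: 00000000  (ones: 0)
  rows 24-31 [x1,x2,x3=011]: 00000000  (ones: 0)
  rows 32-39 [x1,x2,x3=100]: 11111111  (ones: 8)
  rows 40-47 [x1,x2,x3=101]: 10101010  (ones: 4)
  rows 48-55 [x1,x2,x3=110]: 11111111  (ones: 8)
  rows 56-63 [x1,x2,x3=111]: 10101010  (ones: 4)
Count of 1-rows = 0+0+0+0+8+4+8+4 = 24

24


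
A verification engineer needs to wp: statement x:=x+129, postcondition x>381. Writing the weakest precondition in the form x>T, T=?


Formula: wp(x:=E, P) = P[E/x] (substitute E for x in postcondition)
Step 1: Postcondition: x>381
Step 2: Substitute x+129 for x: x+129>381
Step 3: Solve for x: x > 381-129 = 252

252


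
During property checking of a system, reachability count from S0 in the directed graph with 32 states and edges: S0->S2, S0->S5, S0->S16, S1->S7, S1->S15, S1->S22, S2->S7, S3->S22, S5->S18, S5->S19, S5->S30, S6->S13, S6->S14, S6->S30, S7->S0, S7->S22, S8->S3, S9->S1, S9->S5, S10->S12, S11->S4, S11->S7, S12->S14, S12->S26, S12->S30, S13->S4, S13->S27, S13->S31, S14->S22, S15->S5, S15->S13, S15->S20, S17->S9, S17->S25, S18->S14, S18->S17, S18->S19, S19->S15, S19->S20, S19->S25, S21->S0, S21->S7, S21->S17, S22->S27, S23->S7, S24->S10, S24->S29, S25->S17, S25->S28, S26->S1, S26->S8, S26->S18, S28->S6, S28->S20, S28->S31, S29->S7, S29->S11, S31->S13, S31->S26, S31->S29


BFS from S0:
  layer 0: {S0}
  layer 1: {S2, S5, S16}
  layer 2: {S7, S18, S19, S30}
  layer 3: {S14, S15, S17, S20, S22, S25}
  layer 4: {S9, S13, S27, S28}
  layer 5: {S1, S4, S6, S31}
  layer 6: {S26, S29}
  layer 7: {S8, S11}
  layer 8: {S3}
Reachable set: {S0, S1, S2, S3, S4, S5, S6, S7, S8, S9, S11, S13, S14, S15, S16, S17, S18, S19, S20, S22, S25, S26, S27, S28, S29, S30, S31}
Count = 27

27


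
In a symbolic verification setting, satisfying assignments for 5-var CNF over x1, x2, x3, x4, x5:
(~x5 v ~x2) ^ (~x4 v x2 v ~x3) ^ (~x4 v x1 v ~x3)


CNF with 3 clauses over 5 vars (32 assignments).
An assignment satisfies CNF iff every clause has >=1 true literal.
Check each row (bits = x1,x2,x3,x4,x5; clause T/F shown):
  row 0 [00000]: clauses=TTT -> 1
  row 1 [00001]: clauses=TTT -> 1
  row 2 [00010]: clauses=TTT -> 1
  row 3 [00011]: clauses=TTT -> 1
  row 4 [00100]: clauses=TTT -> 1
  row 5 [00101]: clauses=TTT -> 1
  row 6 [00110]: clauses=TFF -> 0
  row 7 [00111]: clauses=TFF -> 0
  row 8 [01000]: clauses=TTT -> 1
  row 9 [01001]: clauses=FTT -> 0
  row 10 [01010]: clauses=TTT -> 1
  row 11 [01011]: clauses=FTT -> 0
  row 12 [01100]: clauses=TTT -> 1
  row 13 [01101]: clauses=FTT -> 0
  row 14 [01110]: clauses=TTF -> 0
  row 15 [01111]: clauses=FTF -> 0
  row 16 [10000]: clauses=TTT -> 1
  row 17 [10001]: clauses=TTT -> 1
  row 18 [10010]: clauses=TTT -> 1
  row 19 [10011]: clauses=TTT -> 1
  row 20 [10100]: clauses=TTT -> 1
  row 21 [10101]: clauses=TTT -> 1
  row 22 [10110]: clauses=TFT -> 0
  row 23 [10111]: clauses=TFT -> 0
  row 24 [11000]: clauses=TTT -> 1
  row 25 [11001]: clauses=FTT -> 0
  row 26 [11010]: clauses=TTT -> 1
  row 27 [11011]: clauses=FTT -> 0
  row 28 [11100]: clauses=TTT -> 1
  row 29 [11101]: clauses=FTT -> 0
  row 30 [11110]: clauses=TTT -> 1
  row 31 [11111]: clauses=FTT -> 0
Full result column, 8 rows per line (x1,x2 fixed per line; x3,x4,x5 runs 000..111 left to right):
  rows 0-7 [x1,x2=00]: 11111100  (ones: 6)
  rows 8-15 [x1,x2=01]: 10101000  (ones: 3)
  rows 16-23 [x1,x2=10]: 11111100  (ones: 6)
  rows 24-31 [x1,x2=11]: 10101010  (ones: 4)
Satisfying assignments = 6+3+6+4 = 19

19
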